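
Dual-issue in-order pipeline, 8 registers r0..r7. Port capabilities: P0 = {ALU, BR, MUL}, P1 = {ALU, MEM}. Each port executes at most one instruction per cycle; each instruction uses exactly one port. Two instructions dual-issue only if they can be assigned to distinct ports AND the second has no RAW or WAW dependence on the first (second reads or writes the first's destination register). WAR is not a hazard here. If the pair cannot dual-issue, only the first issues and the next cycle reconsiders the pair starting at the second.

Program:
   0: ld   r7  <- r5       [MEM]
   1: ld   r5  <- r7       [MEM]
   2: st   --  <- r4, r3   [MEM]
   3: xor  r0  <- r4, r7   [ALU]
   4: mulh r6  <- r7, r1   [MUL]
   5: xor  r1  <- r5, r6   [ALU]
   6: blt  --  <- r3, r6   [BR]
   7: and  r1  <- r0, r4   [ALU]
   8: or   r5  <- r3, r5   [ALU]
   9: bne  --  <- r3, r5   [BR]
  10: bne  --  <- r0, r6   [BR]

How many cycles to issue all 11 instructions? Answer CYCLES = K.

CYCLES = 8

0. ld @i0  | no-port MEM/MEM
1. ld @i1  | no-port MEM/MEM
2. st xor @i2,i3  | dual
3. mulh @i4  | RAW r6
4. xor blt @i5,i6  | dual
5. and or @i7,i8  | dual
6. bne @i9  | no-port BR/BR
7. bne @i10  | tail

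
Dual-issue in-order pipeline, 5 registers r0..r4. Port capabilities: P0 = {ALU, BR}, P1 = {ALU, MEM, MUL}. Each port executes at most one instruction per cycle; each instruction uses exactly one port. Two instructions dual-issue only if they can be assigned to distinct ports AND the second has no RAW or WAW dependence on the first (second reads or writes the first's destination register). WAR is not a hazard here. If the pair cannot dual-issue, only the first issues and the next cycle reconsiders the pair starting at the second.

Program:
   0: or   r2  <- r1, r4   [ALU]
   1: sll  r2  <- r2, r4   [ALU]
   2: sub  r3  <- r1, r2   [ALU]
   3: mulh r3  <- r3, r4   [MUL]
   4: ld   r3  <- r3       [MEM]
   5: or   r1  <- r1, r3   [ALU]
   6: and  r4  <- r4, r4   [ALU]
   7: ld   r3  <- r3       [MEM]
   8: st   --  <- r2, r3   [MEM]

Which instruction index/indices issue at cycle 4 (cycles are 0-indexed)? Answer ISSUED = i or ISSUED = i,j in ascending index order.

ISSUED = 4

t=0 i0:or.ALU ; RAW+WAW r2
t=1 i1:sll.ALU ; RAW r2
t=2 i2:sub.ALU ; RAW+WAW r3
t=3 i3:mulh.MUL ; no-port MUL/MEM
t=4 i4:ld.MEM ; RAW r3
t=5 i5&i6:or.ALU and.ALU ; 2-wide
t=6 i7:ld.MEM ; no-port MEM/MEM
t=7 i8:st.MEM ; tail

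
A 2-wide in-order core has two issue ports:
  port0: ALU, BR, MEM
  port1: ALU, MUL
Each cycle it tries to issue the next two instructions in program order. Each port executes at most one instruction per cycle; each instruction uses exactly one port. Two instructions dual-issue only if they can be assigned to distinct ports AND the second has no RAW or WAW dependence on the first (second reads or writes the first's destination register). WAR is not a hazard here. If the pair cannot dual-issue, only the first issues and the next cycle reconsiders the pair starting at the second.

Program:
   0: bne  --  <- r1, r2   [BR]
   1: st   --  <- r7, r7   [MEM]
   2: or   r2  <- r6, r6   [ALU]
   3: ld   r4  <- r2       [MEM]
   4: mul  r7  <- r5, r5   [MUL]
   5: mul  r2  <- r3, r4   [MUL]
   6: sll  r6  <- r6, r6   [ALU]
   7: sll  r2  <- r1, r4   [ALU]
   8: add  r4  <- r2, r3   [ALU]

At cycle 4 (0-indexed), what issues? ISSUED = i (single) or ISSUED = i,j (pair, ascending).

ISSUED = 7

  cy0 -> i0 (bne.BR) no-port BR/MEM
  cy1 -> i1,i2 (st.MEM+or.ALU) dual
  cy2 -> i3,i4 (ld.MEM+mul.MUL) dual
  cy3 -> i5,i6 (mul.MUL+sll.ALU) dual
  cy4 -> i7 (sll.ALU) RAW r2
  cy5 -> i8 (add.ALU) tail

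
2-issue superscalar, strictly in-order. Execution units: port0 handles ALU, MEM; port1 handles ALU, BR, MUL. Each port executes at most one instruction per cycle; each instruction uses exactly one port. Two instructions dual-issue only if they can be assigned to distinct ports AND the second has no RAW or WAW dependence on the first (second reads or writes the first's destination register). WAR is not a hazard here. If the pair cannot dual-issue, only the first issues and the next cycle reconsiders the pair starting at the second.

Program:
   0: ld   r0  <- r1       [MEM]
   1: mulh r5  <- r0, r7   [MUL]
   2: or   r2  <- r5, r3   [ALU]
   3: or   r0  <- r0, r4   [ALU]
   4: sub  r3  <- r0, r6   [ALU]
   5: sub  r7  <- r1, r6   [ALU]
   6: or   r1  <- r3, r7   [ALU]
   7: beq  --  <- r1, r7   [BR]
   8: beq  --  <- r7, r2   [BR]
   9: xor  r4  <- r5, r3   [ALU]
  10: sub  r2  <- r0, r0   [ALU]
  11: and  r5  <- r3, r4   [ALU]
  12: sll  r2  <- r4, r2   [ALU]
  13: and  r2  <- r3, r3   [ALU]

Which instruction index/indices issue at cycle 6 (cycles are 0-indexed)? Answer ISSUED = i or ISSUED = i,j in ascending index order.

ISSUED = 8,9

#0 head=0: ld.MEM i0 RAW r0
#1 head=1: mulh.MUL i1 RAW r5
#2 head=2: or.ALU/or.ALU i2,i3 dual
#3 head=4: sub.ALU/sub.ALU i4,i5 dual
#4 head=6: or.ALU i6 RAW r1
#5 head=7: beq.BR i7 no-port BR/BR
#6 head=8: beq.BR/xor.ALU i8,i9 dual
#7 head=10: sub.ALU/and.ALU i10,i11 dual
#8 head=12: sll.ALU i12 WAW r2
#9 head=13: and.ALU i13 tail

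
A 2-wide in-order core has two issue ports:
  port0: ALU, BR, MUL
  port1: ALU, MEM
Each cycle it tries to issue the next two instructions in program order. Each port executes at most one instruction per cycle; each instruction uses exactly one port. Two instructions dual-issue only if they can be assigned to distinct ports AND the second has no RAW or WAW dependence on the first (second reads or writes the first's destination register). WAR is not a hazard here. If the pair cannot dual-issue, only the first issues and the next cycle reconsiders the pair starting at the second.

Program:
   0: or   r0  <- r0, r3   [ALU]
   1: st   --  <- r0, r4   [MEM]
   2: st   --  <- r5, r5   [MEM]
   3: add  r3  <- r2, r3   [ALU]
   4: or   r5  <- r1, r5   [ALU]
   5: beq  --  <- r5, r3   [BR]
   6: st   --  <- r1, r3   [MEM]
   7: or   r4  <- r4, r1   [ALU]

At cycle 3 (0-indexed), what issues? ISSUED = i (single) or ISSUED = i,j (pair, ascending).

#0 head=0: or.ALU i0 RAW r0
#1 head=1: st.MEM i1 no-port MEM/MEM
#2 head=2: st.MEM;add.ALU i2,i3 dual
#3 head=4: or.ALU i4 RAW r5
#4 head=5: beq.BR;st.MEM i5,i6 dual
#5 head=7: or.ALU i7 tail

ISSUED = 4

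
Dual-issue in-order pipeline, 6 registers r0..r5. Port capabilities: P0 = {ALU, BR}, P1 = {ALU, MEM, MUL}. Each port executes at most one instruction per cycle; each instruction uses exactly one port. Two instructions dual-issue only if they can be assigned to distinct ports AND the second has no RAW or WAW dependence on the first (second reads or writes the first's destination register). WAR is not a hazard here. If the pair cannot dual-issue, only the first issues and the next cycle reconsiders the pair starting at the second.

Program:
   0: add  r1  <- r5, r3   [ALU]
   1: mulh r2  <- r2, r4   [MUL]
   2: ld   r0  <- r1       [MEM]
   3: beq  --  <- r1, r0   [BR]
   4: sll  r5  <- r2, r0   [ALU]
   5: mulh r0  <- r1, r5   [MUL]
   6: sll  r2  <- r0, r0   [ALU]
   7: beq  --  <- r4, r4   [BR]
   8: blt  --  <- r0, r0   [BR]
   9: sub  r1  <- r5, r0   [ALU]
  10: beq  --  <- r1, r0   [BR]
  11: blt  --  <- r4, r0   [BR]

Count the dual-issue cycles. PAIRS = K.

t=0 i0&i1:add+mulh ; 2-wide
t=1 i2:ld ; RAW r0
t=2 i3&i4:beq+sll ; 2-wide
t=3 i5:mulh ; RAW r0
t=4 i6&i7:sll+beq ; 2-wide
t=5 i8&i9:blt+sub ; 2-wide
t=6 i10:beq ; no-port BR/BR
t=7 i11:blt ; tail

PAIRS = 4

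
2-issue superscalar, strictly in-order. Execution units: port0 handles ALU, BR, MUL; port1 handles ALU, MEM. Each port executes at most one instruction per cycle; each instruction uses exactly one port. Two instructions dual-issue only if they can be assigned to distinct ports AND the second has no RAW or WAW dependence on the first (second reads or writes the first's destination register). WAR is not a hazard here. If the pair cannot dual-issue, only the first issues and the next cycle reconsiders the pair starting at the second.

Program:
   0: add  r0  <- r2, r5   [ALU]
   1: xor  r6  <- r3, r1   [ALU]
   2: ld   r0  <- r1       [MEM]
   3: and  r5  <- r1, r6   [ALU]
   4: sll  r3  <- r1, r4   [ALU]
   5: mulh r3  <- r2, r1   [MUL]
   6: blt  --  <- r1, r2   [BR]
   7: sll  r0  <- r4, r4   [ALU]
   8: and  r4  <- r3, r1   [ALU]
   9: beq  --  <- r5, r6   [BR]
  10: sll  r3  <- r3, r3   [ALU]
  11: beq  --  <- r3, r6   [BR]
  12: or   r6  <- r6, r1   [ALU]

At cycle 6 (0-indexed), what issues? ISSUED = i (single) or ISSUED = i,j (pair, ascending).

ISSUED = 10

c0: i0+i1 add/xor  dual
c1: i2+i3 ld/and  dual
c2: i4 sll  WAW r3
c3: i5 mulh  no-port MUL/BR
c4: i6+i7 blt/sll  dual
c5: i8+i9 and/beq  dual
c6: i10 sll  RAW r3
c7: i11+i12 beq/or  dual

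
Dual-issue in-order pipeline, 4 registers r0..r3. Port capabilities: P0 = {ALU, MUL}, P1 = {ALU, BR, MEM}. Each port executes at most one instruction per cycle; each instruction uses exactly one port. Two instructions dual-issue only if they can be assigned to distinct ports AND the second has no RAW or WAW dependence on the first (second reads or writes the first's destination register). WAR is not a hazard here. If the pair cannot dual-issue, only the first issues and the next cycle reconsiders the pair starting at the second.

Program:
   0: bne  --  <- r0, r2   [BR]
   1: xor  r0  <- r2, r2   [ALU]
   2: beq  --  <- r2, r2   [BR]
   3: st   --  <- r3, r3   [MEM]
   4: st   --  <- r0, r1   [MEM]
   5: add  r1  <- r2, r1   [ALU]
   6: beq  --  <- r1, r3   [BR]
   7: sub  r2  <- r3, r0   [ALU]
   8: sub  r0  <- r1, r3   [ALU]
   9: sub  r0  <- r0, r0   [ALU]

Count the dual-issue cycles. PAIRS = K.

PAIRS = 3

t=0 i0&i1:bne.BR;xor.ALU ; dual
t=1 i2:beq.BR ; no-port BR/MEM
t=2 i3:st.MEM ; no-port MEM/MEM
t=3 i4&i5:st.MEM;add.ALU ; dual
t=4 i6&i7:beq.BR;sub.ALU ; dual
t=5 i8:sub.ALU ; RAW+WAW r0
t=6 i9:sub.ALU ; tail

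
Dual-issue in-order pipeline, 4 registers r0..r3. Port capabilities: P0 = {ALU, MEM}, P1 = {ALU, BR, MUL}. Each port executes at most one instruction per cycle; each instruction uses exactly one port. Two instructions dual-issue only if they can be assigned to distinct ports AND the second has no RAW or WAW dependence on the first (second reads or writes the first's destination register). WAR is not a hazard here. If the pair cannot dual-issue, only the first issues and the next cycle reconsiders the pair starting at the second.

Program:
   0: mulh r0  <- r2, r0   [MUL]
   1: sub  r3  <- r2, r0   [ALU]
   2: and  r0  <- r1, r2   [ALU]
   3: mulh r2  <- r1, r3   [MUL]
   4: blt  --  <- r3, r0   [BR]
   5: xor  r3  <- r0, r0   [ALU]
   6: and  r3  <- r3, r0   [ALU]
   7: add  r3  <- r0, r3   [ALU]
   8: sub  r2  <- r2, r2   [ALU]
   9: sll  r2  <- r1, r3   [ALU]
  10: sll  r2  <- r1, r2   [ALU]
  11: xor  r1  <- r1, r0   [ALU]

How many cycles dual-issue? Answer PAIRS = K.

PAIRS = 4

#0 head=0: mulh i0 RAW r0
#1 head=1: sub and i1+i2 2-wide
#2 head=3: mulh i3 no-port MUL/BR
#3 head=4: blt xor i4+i5 2-wide
#4 head=6: and i6 RAW+WAW r3
#5 head=7: add sub i7+i8 2-wide
#6 head=9: sll i9 RAW+WAW r2
#7 head=10: sll xor i10+i11 2-wide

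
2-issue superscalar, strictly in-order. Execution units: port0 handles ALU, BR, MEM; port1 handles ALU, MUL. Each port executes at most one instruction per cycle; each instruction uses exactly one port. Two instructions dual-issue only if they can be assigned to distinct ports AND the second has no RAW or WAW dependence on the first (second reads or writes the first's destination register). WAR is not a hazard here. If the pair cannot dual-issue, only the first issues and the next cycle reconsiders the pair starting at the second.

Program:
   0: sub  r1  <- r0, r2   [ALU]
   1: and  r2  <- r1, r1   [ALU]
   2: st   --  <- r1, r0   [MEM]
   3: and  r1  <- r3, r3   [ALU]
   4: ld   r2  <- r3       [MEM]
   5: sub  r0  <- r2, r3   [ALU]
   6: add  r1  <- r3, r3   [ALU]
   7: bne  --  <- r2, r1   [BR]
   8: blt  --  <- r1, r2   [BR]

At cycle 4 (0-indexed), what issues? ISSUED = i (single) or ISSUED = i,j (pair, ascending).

  cy0 -> i0 (sub) RAW r1
  cy1 -> i1&i2 (and st) pair
  cy2 -> i3&i4 (and ld) pair
  cy3 -> i5&i6 (sub add) pair
  cy4 -> i7 (bne) no-port BR/BR
  cy5 -> i8 (blt) tail

ISSUED = 7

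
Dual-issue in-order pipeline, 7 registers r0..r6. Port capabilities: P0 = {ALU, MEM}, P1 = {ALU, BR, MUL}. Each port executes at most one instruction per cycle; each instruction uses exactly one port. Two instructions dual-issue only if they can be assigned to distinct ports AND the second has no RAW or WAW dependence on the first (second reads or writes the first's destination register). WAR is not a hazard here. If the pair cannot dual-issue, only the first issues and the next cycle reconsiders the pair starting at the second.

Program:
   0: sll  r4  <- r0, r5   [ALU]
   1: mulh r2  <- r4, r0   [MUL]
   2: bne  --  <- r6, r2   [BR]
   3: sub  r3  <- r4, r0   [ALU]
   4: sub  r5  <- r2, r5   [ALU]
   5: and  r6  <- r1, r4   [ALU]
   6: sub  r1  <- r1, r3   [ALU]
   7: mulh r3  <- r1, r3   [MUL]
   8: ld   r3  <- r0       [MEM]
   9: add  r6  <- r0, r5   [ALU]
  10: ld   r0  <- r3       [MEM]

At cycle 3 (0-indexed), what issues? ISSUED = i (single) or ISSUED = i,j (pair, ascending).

ISSUED = 4,5

[0] i0  sll.ALU  -- RAW r4
[1] i1  mulh.MUL  -- no-port MUL/BR
[2] i2+i3  bne.BR+sub.ALU  -- pair
[3] i4+i5  sub.ALU+and.ALU  -- pair
[4] i6  sub.ALU  -- RAW r1
[5] i7  mulh.MUL  -- WAW r3
[6] i8+i9  ld.MEM+add.ALU  -- pair
[7] i10  ld.MEM  -- tail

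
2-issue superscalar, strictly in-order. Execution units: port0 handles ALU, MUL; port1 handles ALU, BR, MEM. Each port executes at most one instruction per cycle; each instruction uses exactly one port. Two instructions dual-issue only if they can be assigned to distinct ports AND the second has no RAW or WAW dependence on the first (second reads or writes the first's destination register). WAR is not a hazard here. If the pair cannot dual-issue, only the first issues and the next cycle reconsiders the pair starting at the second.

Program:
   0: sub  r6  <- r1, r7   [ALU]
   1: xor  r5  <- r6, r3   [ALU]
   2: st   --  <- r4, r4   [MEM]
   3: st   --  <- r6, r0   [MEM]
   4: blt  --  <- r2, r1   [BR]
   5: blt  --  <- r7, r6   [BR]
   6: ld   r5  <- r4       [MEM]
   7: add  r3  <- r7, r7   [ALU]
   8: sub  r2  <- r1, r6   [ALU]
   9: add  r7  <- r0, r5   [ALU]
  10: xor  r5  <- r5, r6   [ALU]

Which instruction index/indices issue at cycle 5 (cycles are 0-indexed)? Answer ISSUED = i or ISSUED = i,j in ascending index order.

t=0 i0:sub.ALU ; RAW r6
t=1 i1,i2:xor.ALU st.MEM ; 2-wide
t=2 i3:st.MEM ; no-port MEM/BR
t=3 i4:blt.BR ; no-port BR/BR
t=4 i5:blt.BR ; no-port BR/MEM
t=5 i6,i7:ld.MEM add.ALU ; 2-wide
t=6 i8,i9:sub.ALU add.ALU ; 2-wide
t=7 i10:xor.ALU ; tail

ISSUED = 6,7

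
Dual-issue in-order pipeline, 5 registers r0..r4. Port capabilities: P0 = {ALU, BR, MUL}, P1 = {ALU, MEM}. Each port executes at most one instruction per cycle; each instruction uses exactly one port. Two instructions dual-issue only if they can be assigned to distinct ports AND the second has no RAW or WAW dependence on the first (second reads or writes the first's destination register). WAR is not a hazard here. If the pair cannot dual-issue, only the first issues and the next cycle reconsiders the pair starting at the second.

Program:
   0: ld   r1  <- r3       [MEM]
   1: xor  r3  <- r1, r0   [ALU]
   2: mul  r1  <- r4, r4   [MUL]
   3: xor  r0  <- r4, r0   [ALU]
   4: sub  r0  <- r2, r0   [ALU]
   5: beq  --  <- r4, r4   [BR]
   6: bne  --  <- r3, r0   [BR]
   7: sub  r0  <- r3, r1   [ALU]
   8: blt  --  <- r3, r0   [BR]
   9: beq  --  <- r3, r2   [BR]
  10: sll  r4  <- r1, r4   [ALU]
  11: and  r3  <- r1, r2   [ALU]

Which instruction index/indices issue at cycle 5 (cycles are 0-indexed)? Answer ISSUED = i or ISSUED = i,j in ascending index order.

ISSUED = 8

  cy0 -> i0 (ld) RAW r1
  cy1 -> i1/i2 (xor+mul) pair
  cy2 -> i3 (xor) RAW+WAW r0
  cy3 -> i4/i5 (sub+beq) pair
  cy4 -> i6/i7 (bne+sub) pair
  cy5 -> i8 (blt) no-port BR/BR
  cy6 -> i9/i10 (beq+sll) pair
  cy7 -> i11 (and) tail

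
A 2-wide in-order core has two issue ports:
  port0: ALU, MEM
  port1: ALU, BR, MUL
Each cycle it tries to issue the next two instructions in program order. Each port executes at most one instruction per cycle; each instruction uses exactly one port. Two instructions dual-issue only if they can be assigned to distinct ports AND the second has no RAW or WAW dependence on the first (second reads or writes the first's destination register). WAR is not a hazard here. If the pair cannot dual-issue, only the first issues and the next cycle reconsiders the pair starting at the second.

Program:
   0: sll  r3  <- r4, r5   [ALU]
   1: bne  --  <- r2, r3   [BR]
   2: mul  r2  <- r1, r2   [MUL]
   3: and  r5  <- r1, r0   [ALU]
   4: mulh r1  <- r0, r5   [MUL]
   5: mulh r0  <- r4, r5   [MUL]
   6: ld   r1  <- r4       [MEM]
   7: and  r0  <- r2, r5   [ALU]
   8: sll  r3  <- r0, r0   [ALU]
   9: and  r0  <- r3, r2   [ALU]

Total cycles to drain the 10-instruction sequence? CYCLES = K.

#0 head=0: sll i0 RAW r3
#1 head=1: bne i1 no-port BR/MUL
#2 head=2: mul+and i2,i3 dual
#3 head=4: mulh i4 no-port MUL/MUL
#4 head=5: mulh+ld i5,i6 dual
#5 head=7: and i7 RAW r0
#6 head=8: sll i8 RAW r3
#7 head=9: and i9 tail

CYCLES = 8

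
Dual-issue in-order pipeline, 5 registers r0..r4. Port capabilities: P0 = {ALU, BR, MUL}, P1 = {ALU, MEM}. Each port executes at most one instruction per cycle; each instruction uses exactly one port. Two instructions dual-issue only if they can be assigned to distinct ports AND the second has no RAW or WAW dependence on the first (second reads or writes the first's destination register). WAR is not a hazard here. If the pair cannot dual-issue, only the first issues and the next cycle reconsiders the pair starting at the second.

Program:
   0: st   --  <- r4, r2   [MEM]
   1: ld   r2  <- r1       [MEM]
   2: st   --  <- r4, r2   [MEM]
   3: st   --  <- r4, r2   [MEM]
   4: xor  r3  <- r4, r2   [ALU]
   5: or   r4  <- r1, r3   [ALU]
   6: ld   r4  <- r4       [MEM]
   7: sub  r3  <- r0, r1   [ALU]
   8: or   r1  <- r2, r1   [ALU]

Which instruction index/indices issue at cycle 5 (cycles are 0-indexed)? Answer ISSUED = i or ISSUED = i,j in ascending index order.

ISSUED = 6,7

#0 head=0: st.MEM i0 no-port MEM/MEM
#1 head=1: ld.MEM i1 no-port MEM/MEM
#2 head=2: st.MEM i2 no-port MEM/MEM
#3 head=3: st.MEM+xor.ALU i3/i4 2-wide
#4 head=5: or.ALU i5 RAW+WAW r4
#5 head=6: ld.MEM+sub.ALU i6/i7 2-wide
#6 head=8: or.ALU i8 tail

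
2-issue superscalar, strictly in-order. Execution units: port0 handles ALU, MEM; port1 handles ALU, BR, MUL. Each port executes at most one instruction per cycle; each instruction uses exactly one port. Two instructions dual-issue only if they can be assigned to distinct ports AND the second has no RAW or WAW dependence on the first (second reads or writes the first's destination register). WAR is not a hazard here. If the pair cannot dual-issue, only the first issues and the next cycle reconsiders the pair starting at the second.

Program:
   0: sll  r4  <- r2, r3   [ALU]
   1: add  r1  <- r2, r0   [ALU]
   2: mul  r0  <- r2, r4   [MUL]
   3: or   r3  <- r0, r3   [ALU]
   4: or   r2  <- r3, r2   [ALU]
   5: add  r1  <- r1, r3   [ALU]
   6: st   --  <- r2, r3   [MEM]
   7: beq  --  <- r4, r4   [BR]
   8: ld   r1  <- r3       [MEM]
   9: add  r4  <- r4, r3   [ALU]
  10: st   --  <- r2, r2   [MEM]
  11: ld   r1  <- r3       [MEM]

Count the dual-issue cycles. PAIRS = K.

c0: i0&i1 sll add  pair
c1: i2 mul  RAW r0
c2: i3 or  RAW r3
c3: i4&i5 or add  pair
c4: i6&i7 st beq  pair
c5: i8&i9 ld add  pair
c6: i10 st  no-port MEM/MEM
c7: i11 ld  tail

PAIRS = 4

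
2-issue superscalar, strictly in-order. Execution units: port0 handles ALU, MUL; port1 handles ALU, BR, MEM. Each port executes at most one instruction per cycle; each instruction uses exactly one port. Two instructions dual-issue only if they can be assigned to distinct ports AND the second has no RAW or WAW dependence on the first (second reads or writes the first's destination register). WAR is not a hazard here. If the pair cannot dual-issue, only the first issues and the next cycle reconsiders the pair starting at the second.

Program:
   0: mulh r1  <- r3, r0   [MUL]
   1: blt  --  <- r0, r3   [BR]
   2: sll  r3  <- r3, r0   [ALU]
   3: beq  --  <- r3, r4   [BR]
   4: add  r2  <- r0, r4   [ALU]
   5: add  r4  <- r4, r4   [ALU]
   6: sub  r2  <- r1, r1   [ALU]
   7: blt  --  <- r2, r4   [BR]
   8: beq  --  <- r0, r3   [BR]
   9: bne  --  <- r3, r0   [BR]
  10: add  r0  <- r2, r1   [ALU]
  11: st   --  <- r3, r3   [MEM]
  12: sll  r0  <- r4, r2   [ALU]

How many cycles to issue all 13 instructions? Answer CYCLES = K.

0. mulh/blt @i0+i1  | dual
1. sll @i2  | RAW r3
2. beq/add @i3+i4  | dual
3. add/sub @i5+i6  | dual
4. blt @i7  | no-port BR/BR
5. beq @i8  | no-port BR/BR
6. bne/add @i9+i10  | dual
7. st/sll @i11+i12  | dual

CYCLES = 8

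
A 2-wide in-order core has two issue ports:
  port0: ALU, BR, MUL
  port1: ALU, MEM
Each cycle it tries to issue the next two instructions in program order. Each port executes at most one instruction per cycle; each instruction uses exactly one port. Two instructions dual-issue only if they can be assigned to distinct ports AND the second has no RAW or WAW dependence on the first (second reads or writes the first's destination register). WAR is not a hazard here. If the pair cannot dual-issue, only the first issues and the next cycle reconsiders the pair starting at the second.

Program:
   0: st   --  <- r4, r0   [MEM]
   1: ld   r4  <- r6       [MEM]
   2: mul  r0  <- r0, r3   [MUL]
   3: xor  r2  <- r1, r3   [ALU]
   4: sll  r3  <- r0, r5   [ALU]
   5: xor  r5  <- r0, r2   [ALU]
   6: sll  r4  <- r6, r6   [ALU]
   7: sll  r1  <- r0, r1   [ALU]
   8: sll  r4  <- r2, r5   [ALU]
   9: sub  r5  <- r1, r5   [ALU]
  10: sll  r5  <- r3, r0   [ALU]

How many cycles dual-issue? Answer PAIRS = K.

  cy0 -> i0 (st) no-port MEM/MEM
  cy1 -> i1/i2 (ld;mul) pair
  cy2 -> i3/i4 (xor;sll) pair
  cy3 -> i5/i6 (xor;sll) pair
  cy4 -> i7/i8 (sll;sll) pair
  cy5 -> i9 (sub) WAW r5
  cy6 -> i10 (sll) tail

PAIRS = 4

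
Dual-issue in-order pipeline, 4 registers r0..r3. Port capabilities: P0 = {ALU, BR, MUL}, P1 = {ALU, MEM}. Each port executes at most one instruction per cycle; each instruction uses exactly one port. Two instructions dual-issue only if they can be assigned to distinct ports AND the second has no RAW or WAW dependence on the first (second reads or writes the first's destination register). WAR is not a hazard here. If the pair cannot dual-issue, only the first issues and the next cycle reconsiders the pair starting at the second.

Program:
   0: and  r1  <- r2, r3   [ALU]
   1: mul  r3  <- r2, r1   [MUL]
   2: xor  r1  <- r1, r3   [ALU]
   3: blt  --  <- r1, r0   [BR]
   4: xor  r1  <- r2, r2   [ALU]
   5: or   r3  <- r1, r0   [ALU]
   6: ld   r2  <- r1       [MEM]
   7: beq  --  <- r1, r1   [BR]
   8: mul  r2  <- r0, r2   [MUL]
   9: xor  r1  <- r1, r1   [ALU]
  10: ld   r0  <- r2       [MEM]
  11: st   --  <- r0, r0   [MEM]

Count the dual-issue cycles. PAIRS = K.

PAIRS = 3

0. and @i0  | RAW r1
1. mul @i1  | RAW r3
2. xor @i2  | RAW r1
3. blt+xor @i3+i4  | dual
4. or+ld @i5+i6  | dual
5. beq @i7  | no-port BR/MUL
6. mul+xor @i8+i9  | dual
7. ld @i10  | no-port MEM/MEM
8. st @i11  | tail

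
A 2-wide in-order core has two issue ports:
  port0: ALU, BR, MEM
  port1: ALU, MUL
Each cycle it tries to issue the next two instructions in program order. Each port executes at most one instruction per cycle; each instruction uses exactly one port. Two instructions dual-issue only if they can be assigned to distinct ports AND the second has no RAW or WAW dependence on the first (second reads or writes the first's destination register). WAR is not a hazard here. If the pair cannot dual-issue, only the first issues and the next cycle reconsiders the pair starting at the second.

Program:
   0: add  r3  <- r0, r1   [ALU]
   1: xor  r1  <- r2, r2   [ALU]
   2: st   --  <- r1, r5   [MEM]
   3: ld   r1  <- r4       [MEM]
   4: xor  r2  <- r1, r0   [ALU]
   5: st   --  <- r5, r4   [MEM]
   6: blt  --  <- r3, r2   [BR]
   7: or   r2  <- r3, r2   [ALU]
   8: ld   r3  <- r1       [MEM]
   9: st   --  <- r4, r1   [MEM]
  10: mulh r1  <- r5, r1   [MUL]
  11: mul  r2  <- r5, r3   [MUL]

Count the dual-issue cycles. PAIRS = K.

c0: i0,i1 add.ALU/xor.ALU  pair
c1: i2 st.MEM  no-port MEM/MEM
c2: i3 ld.MEM  RAW r1
c3: i4,i5 xor.ALU/st.MEM  pair
c4: i6,i7 blt.BR/or.ALU  pair
c5: i8 ld.MEM  no-port MEM/MEM
c6: i9,i10 st.MEM/mulh.MUL  pair
c7: i11 mul.MUL  tail

PAIRS = 4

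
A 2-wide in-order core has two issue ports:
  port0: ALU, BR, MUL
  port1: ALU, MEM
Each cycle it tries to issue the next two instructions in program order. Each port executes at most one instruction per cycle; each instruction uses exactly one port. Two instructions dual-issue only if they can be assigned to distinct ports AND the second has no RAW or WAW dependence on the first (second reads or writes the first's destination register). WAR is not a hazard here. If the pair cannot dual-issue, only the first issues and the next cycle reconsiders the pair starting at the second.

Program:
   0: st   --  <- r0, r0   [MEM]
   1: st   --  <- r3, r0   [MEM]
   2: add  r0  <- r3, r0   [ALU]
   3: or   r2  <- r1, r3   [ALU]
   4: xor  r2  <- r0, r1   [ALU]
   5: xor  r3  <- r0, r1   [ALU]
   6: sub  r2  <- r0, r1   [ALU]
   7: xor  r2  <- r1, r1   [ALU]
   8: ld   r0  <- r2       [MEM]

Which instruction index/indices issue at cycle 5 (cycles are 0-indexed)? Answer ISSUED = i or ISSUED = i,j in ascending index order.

ISSUED = 7

c0: i0 st.MEM  no-port MEM/MEM
c1: i1,i2 st.MEM add.ALU  pair
c2: i3 or.ALU  WAW r2
c3: i4,i5 xor.ALU xor.ALU  pair
c4: i6 sub.ALU  WAW r2
c5: i7 xor.ALU  RAW r2
c6: i8 ld.MEM  tail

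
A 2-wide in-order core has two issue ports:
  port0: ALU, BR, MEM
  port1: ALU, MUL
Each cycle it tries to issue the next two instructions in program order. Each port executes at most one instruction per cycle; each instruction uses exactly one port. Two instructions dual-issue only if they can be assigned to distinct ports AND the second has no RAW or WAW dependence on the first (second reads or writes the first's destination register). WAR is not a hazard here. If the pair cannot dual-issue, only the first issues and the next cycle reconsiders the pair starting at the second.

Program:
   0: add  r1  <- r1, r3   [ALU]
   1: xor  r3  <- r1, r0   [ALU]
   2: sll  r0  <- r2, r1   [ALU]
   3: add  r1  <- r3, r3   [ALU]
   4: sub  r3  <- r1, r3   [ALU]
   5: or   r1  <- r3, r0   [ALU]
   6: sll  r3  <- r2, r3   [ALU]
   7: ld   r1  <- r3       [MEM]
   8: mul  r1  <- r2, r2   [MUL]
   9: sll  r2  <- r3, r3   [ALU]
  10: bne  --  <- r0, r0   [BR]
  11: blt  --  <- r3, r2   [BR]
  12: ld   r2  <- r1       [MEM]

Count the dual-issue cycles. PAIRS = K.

t=0 i0:add ; RAW r1
t=1 i1&i2:xor+sll ; dual
t=2 i3:add ; RAW r1
t=3 i4:sub ; RAW r3
t=4 i5&i6:or+sll ; dual
t=5 i7:ld ; WAW r1
t=6 i8&i9:mul+sll ; dual
t=7 i10:bne ; no-port BR/BR
t=8 i11:blt ; no-port BR/MEM
t=9 i12:ld ; tail

PAIRS = 3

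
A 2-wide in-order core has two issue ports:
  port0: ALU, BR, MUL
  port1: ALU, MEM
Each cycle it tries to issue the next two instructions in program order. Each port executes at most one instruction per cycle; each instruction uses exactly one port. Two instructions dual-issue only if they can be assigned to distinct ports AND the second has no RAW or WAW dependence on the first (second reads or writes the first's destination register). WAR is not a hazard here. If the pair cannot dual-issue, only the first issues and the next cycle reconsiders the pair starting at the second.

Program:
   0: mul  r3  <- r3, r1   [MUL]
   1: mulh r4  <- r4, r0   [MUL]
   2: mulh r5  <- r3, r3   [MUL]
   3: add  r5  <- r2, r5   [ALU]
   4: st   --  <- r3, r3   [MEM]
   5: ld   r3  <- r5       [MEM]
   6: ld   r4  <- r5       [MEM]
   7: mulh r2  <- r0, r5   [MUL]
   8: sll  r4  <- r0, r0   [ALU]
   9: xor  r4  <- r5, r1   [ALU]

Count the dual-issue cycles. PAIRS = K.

[0] i0  mul  -- no-port MUL/MUL
[1] i1  mulh  -- no-port MUL/MUL
[2] i2  mulh  -- RAW+WAW r5
[3] i3,i4  add/st  -- pair
[4] i5  ld  -- no-port MEM/MEM
[5] i6,i7  ld/mulh  -- pair
[6] i8  sll  -- WAW r4
[7] i9  xor  -- tail

PAIRS = 2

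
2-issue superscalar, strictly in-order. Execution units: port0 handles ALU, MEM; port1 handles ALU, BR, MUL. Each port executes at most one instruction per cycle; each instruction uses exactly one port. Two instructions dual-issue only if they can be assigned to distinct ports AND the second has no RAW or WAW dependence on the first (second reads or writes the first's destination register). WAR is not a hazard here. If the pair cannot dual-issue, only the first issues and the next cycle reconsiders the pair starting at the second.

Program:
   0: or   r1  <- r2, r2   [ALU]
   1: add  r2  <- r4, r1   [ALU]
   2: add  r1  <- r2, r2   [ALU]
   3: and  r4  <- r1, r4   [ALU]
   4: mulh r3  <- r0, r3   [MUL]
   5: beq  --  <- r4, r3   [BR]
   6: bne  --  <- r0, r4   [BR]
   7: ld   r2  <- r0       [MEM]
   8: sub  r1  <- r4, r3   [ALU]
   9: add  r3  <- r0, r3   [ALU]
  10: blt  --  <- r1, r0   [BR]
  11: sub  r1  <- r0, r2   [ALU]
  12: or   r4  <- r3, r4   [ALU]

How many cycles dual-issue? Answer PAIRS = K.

[0] i0  or.ALU  -- RAW r1
[1] i1  add.ALU  -- RAW r2
[2] i2  add.ALU  -- RAW r1
[3] i3&i4  and.ALU+mulh.MUL  -- pair
[4] i5  beq.BR  -- no-port BR/BR
[5] i6&i7  bne.BR+ld.MEM  -- pair
[6] i8&i9  sub.ALU+add.ALU  -- pair
[7] i10&i11  blt.BR+sub.ALU  -- pair
[8] i12  or.ALU  -- tail

PAIRS = 4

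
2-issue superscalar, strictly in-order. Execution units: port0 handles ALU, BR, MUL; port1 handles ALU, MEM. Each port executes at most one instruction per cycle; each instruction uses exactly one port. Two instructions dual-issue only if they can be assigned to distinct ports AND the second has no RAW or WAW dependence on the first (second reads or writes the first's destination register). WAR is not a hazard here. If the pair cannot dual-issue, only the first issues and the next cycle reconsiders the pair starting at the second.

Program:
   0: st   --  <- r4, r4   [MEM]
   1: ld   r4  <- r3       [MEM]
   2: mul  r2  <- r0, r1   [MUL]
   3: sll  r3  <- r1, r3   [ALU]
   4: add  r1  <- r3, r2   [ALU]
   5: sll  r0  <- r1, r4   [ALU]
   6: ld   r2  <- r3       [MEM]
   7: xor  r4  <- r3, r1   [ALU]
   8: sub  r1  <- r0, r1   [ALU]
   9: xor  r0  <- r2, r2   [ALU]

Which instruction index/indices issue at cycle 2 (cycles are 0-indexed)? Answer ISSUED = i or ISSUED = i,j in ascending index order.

t=0 i0:st ; no-port MEM/MEM
t=1 i1,i2:ld/mul ; dual
t=2 i3:sll ; RAW r3
t=3 i4:add ; RAW r1
t=4 i5,i6:sll/ld ; dual
t=5 i7,i8:xor/sub ; dual
t=6 i9:xor ; tail

ISSUED = 3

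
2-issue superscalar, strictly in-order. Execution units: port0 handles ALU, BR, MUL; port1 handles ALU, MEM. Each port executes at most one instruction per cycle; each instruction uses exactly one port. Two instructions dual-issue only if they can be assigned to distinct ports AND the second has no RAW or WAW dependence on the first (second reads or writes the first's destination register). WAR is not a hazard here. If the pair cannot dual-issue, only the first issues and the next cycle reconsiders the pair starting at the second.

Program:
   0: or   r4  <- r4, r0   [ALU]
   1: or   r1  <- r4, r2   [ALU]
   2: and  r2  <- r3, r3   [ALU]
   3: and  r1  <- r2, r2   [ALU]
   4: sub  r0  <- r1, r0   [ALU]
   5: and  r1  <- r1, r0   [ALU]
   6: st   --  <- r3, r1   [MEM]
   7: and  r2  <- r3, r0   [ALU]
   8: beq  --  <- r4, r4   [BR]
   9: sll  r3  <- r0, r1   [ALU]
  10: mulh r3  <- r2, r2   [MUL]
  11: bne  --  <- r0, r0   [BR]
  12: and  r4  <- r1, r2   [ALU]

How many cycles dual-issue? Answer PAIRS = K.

#0 head=0: or.ALU i0 RAW r4
#1 head=1: or.ALU and.ALU i1&i2 dual
#2 head=3: and.ALU i3 RAW r1
#3 head=4: sub.ALU i4 RAW r0
#4 head=5: and.ALU i5 RAW r1
#5 head=6: st.MEM and.ALU i6&i7 dual
#6 head=8: beq.BR sll.ALU i8&i9 dual
#7 head=10: mulh.MUL i10 no-port MUL/BR
#8 head=11: bne.BR and.ALU i11&i12 dual

PAIRS = 4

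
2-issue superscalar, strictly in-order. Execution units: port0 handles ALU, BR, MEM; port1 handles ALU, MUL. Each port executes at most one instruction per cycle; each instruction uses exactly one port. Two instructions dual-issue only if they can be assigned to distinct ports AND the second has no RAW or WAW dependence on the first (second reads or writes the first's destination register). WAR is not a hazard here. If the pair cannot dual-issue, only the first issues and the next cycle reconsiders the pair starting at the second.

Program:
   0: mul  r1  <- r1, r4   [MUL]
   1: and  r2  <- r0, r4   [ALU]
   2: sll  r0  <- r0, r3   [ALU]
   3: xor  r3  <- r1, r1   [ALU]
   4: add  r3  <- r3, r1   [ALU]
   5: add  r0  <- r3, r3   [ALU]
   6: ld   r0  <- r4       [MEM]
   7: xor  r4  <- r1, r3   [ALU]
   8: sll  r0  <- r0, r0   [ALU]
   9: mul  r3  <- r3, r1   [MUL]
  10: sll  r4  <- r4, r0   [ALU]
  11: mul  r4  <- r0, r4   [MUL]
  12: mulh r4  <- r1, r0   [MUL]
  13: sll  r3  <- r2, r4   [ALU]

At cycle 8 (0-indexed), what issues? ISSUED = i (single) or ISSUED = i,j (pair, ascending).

  cy0 -> i0/i1 (mul;and) 2-wide
  cy1 -> i2/i3 (sll;xor) 2-wide
  cy2 -> i4 (add) RAW r3
  cy3 -> i5 (add) WAW r0
  cy4 -> i6/i7 (ld;xor) 2-wide
  cy5 -> i8/i9 (sll;mul) 2-wide
  cy6 -> i10 (sll) RAW+WAW r4
  cy7 -> i11 (mul) no-port MUL/MUL
  cy8 -> i12 (mulh) RAW r4
  cy9 -> i13 (sll) tail

ISSUED = 12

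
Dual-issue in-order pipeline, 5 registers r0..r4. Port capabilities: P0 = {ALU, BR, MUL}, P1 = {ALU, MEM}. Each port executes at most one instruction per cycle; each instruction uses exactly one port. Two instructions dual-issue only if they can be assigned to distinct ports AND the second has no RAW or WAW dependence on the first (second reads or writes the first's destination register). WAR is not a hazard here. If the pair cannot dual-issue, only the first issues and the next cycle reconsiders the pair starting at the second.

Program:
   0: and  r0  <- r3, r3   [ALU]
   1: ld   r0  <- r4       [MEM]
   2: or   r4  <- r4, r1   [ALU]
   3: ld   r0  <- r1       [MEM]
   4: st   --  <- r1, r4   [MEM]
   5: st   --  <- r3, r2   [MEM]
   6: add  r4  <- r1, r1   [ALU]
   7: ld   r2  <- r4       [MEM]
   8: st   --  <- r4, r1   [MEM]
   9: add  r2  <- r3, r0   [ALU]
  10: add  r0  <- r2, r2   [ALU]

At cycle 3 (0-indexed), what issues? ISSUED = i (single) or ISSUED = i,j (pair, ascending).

[0] i0  and.ALU  -- WAW r0
[1] i1/i2  ld.MEM;or.ALU  -- pair
[2] i3  ld.MEM  -- no-port MEM/MEM
[3] i4  st.MEM  -- no-port MEM/MEM
[4] i5/i6  st.MEM;add.ALU  -- pair
[5] i7  ld.MEM  -- no-port MEM/MEM
[6] i8/i9  st.MEM;add.ALU  -- pair
[7] i10  add.ALU  -- tail

ISSUED = 4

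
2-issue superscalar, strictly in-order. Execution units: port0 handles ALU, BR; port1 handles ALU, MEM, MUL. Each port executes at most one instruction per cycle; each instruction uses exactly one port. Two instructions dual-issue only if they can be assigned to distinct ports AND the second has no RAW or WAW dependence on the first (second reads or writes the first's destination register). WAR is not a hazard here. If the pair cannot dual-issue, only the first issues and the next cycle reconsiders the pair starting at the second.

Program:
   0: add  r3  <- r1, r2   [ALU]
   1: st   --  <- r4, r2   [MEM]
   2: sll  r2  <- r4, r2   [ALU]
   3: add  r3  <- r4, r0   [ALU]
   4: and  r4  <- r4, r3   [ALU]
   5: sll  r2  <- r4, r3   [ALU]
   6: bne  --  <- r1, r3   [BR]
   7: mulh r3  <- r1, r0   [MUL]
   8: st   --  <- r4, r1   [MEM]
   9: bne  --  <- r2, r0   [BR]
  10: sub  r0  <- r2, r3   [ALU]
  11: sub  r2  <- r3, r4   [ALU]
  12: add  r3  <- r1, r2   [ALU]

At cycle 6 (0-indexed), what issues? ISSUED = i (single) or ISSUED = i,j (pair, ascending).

ISSUED = 10,11

c0: i0+i1 add+st  2-wide
c1: i2+i3 sll+add  2-wide
c2: i4 and  RAW r4
c3: i5+i6 sll+bne  2-wide
c4: i7 mulh  no-port MUL/MEM
c5: i8+i9 st+bne  2-wide
c6: i10+i11 sub+sub  2-wide
c7: i12 add  tail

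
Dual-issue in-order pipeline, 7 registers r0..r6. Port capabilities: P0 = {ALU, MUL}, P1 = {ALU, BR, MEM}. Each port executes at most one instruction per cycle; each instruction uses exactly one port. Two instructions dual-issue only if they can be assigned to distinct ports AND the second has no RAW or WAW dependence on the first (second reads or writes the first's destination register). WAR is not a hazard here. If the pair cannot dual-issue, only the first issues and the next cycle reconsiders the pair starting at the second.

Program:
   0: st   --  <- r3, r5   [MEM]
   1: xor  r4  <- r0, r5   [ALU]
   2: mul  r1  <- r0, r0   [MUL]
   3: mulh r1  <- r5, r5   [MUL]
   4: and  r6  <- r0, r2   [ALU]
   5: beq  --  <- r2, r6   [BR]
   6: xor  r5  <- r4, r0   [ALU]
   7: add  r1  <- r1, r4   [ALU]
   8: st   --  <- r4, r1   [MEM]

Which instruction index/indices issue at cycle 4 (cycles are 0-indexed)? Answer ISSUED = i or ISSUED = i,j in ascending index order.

c0: i0,i1 st/xor  pair
c1: i2 mul  no-port MUL/MUL
c2: i3,i4 mulh/and  pair
c3: i5,i6 beq/xor  pair
c4: i7 add  RAW r1
c5: i8 st  tail

ISSUED = 7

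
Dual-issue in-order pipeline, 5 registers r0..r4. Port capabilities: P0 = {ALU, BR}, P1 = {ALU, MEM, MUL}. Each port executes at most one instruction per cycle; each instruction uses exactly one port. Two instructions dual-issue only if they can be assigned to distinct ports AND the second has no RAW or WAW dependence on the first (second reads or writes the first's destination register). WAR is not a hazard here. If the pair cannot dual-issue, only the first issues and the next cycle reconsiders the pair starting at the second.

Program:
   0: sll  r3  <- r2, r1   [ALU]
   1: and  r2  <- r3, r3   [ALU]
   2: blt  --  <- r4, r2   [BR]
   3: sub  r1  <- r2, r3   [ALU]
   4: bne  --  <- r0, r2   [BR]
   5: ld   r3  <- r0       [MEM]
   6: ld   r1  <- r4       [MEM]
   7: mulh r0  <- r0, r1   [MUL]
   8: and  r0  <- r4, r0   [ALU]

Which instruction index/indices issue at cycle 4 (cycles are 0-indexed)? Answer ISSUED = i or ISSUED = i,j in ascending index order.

t=0 i0:sll.ALU ; RAW r3
t=1 i1:and.ALU ; RAW r2
t=2 i2&i3:blt.BR+sub.ALU ; dual
t=3 i4&i5:bne.BR+ld.MEM ; dual
t=4 i6:ld.MEM ; no-port MEM/MUL
t=5 i7:mulh.MUL ; RAW+WAW r0
t=6 i8:and.ALU ; tail

ISSUED = 6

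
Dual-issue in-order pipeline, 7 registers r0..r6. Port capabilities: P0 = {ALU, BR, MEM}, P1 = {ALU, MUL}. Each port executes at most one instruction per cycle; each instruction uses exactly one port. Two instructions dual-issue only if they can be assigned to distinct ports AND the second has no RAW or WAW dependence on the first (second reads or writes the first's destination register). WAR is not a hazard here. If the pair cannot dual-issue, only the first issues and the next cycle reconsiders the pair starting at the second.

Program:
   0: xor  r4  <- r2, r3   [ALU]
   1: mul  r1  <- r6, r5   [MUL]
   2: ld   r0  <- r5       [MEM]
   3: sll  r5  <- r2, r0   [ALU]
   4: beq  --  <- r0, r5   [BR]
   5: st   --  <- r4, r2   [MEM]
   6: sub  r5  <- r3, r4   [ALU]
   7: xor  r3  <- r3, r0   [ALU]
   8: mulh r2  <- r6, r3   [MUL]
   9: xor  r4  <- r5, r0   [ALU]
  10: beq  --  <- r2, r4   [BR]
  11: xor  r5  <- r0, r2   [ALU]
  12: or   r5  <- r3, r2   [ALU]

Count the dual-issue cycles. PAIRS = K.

PAIRS = 4

#0 head=0: xor+mul i0+i1 dual
#1 head=2: ld i2 RAW r0
#2 head=3: sll i3 RAW r5
#3 head=4: beq i4 no-port BR/MEM
#4 head=5: st+sub i5+i6 dual
#5 head=7: xor i7 RAW r3
#6 head=8: mulh+xor i8+i9 dual
#7 head=10: beq+xor i10+i11 dual
#8 head=12: or i12 tail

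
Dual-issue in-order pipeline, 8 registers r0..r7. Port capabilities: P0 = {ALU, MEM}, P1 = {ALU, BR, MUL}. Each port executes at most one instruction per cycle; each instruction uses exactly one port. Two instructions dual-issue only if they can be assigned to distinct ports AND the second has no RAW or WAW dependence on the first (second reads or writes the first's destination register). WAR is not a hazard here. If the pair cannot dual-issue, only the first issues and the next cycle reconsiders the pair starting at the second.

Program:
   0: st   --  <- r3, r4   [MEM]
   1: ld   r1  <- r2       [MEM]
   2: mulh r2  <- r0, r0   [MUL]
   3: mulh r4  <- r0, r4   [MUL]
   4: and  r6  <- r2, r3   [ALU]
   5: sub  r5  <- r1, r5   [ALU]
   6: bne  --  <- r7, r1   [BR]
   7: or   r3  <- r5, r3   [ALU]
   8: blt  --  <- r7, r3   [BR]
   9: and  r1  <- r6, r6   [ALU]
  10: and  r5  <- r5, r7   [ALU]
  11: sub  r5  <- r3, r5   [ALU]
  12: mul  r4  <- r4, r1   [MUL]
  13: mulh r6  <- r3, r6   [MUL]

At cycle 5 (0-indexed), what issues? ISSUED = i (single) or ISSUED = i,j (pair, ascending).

c0: i0 st.MEM  no-port MEM/MEM
c1: i1&i2 ld.MEM+mulh.MUL  pair
c2: i3&i4 mulh.MUL+and.ALU  pair
c3: i5&i6 sub.ALU+bne.BR  pair
c4: i7 or.ALU  RAW r3
c5: i8&i9 blt.BR+and.ALU  pair
c6: i10 and.ALU  RAW+WAW r5
c7: i11&i12 sub.ALU+mul.MUL  pair
c8: i13 mulh.MUL  tail

ISSUED = 8,9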